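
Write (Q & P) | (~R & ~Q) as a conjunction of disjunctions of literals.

(Q | ~R) & (P | ~R) & (P | ~Q)

(Q & P) | (~R & ~Q)
≡ (Q | ~R) & (Q | ~Q) & (P | ~R) & (P | ~Q)   [distribute | over &]
≡ (Q | ~R) & (P | ~R) & (P | ~Q)   [simplify]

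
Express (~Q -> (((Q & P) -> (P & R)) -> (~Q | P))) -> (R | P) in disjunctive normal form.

(~Q -> (((Q & P) -> (P & R)) -> (~Q | P))) -> (R | P)
≡ ~(~Q -> (((Q & P) -> (P & R)) -> (~Q | P))) | R | P   [eliminate ->]
≡ ~(~~Q | (((Q & P) -> (P & R)) -> (~Q | P))) | R | P   [eliminate ->]
≡ ~(~~Q | ~((Q & P) -> (P & R)) | ~Q | P) | R | P   [eliminate ->]
≡ ~(~~Q | ~(~(Q & P) | (P & R)) | ~Q | P) | R | P   [eliminate ->]
≡ (~~~Q & ~~(~(Q & P) | (P & R)) & ~~Q & ~P) | R | P   [De Morgan]
≡ (~Q & ~~(~(Q & P) | (P & R)) & ~~Q & ~P) | R | P   [double negation]
≡ (~Q & (~(Q & P) | (P & R)) & ~~Q & ~P) | R | P   [double negation]
≡ (~Q & (~Q | ~P | (P & R)) & ~~Q & ~P) | R | P   [De Morgan]
≡ (~Q & (~Q | ~P | (P & R)) & Q & ~P) | R | P   [double negation]
≡ (~Q & ~Q & Q & ~P) | (~Q & ~P & Q & ~P) | (~Q & P & R & Q & ~P) | R | P   [distribute & over |]
≡ R | P   [simplify]

R | P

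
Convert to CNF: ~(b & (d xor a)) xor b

~(b & (d xor a)) xor b
≡ (~(b & (d xor a)) | b) & ~(~(b & (d xor a)) & b)   (expand xor)
≡ (~(b & (d | a) & ~(d & a)) | b) & ~(~(b & (d xor a)) & b)   (expand xor)
≡ (~(b & (d | a) & ~(d & a)) | b) & ~(~(b & (d | a) & ~(d & a)) & b)   (expand xor)
≡ (~b | ~(d | a) | ~~(d & a) | b) & ~(~(b & (d | a) & ~(d & a)) & b)   (De Morgan)
≡ (~b | (~d & ~a) | ~~(d & a) | b) & ~(~(b & (d | a) & ~(d & a)) & b)   (De Morgan)
≡ (~b | (~d & ~a) | (d & a) | b) & ~(~(b & (d | a) & ~(d & a)) & b)   (double negation)
≡ (~b | (~d & ~a) | (d & a) | b) & (~~(b & (d | a) & ~(d & a)) | ~b)   (De Morgan)
≡ (~b | (~d & ~a) | (d & a) | b) & ((b & (d | a) & ~(d & a)) | ~b)   (double negation)
≡ (~b | (~d & ~a) | (d & a) | b) & ((b & (d | a) & (~d | ~a)) | ~b)   (De Morgan)
≡ (~b | ~d | d | b) & (~b | ~d | a | b) & (~b | ~a | d | b) & (~b | ~a | a | b) & (b | ~b) & (d | a | ~b) & (~d | ~a | ~b)   (distribute | over &)
≡ (d | a | ~b) & (~d | ~a | ~b)   (simplify)

(d | a | ~b) & (~d | ~a | ~b)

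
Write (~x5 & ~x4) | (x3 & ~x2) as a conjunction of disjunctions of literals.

(~x5 & ~x4) | (x3 & ~x2)
= (~x5 | x3) & (~x5 | ~x2) & (~x4 | x3) & (~x4 | ~x2)

(~x5 | x3) & (~x5 | ~x2) & (~x4 | x3) & (~x4 | ~x2)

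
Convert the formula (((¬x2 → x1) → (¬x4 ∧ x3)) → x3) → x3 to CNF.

(((¬x2 → x1) → (¬x4 ∧ x3)) → x3) → x3
⇔ ¬(((¬x2 → x1) → (¬x4 ∧ x3)) → x3) ∨ x3
⇔ ¬(¬((¬x2 → x1) → (¬x4 ∧ x3)) ∨ x3) ∨ x3
⇔ ¬(¬(¬(¬x2 → x1) ∨ (¬x4 ∧ x3)) ∨ x3) ∨ x3
⇔ ¬(¬(¬(¬¬x2 ∨ x1) ∨ (¬x4 ∧ x3)) ∨ x3) ∨ x3
⇔ (¬¬(¬(¬¬x2 ∨ x1) ∨ (¬x4 ∧ x3)) ∧ ¬x3) ∨ x3
⇔ ((¬(¬¬x2 ∨ x1) ∨ (¬x4 ∧ x3)) ∧ ¬x3) ∨ x3
⇔ (((¬¬¬x2 ∧ ¬x1) ∨ (¬x4 ∧ x3)) ∧ ¬x3) ∨ x3
⇔ (((¬x2 ∧ ¬x1) ∨ (¬x4 ∧ x3)) ∧ ¬x3) ∨ x3
⇔ (¬x2 ∨ ¬x4 ∨ x3) ∧ (¬x2 ∨ x3 ∨ x3) ∧ (¬x1 ∨ ¬x4 ∨ x3) ∧ (¬x1 ∨ x3 ∨ x3) ∧ (¬x3 ∨ x3)
⇔ (¬x2 ∨ x3) ∧ (¬x1 ∨ x3)

(¬x2 ∨ x3) ∧ (¬x1 ∨ x3)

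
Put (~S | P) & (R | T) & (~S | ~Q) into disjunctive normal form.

(~S & R) | (~S & T) | (P & R & ~Q) | (P & T & ~Q)

(~S | P) & (R | T) & (~S | ~Q)
⇔ (~S & R & ~S) | (~S & R & ~Q) | (~S & T & ~S) | (~S & T & ~Q) | (P & R & ~S) | (P & R & ~Q) | (P & T & ~S) | (P & T & ~Q)   [distribute & over |]
⇔ (~S & R) | (~S & T) | (P & R & ~Q) | (P & T & ~Q)   [simplify]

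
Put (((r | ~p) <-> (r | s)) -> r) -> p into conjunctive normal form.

(p | r | s) & (~r | p)

(((r | ~p) <-> (r | s)) -> r) -> p
⇔ ~(((r | ~p) <-> (r | s)) -> r) | p   (eliminate ->)
⇔ ~(~((r | ~p) <-> (r | s)) | r) | p   (eliminate ->)
⇔ ~(~(((r | ~p) -> (r | s)) & ((r | s) -> (r | ~p))) | r) | p   (eliminate <->)
⇔ ~(~((~(r | ~p) | r | s) & ((r | s) -> (r | ~p))) | r) | p   (eliminate ->)
⇔ ~(~((~(r | ~p) | r | s) & (~(r | s) | r | ~p)) | r) | p   (eliminate ->)
⇔ (~~((~(r | ~p) | r | s) & (~(r | s) | r | ~p)) & ~r) | p   (De Morgan)
⇔ ((~(r | ~p) | r | s) & (~(r | s) | r | ~p) & ~r) | p   (double negation)
⇔ (((~r & ~~p) | r | s) & (~(r | s) | r | ~p) & ~r) | p   (De Morgan)
⇔ (((~r & p) | r | s) & (~(r | s) | r | ~p) & ~r) | p   (double negation)
⇔ (((~r & p) | r | s) & ((~r & ~s) | r | ~p) & ~r) | p   (De Morgan)
⇔ (~r | r | s | p) & (p | r | s | p) & (~r | r | ~p | p) & (~s | r | ~p | p) & (~r | p)   (distribute | over &)
⇔ (p | r | s) & (~r | p)   (simplify)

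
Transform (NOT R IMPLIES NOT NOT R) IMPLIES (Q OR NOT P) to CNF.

NOT R OR Q OR NOT P

(NOT R IMPLIES NOT NOT R) IMPLIES (Q OR NOT P)
≡ NOT (NOT R IMPLIES NOT NOT R) OR Q OR NOT P   (eliminate IMPLIES)
≡ NOT (NOT NOT R OR NOT NOT R) OR Q OR NOT P   (eliminate IMPLIES)
≡ (NOT NOT NOT R AND NOT NOT NOT R) OR Q OR NOT P   (De Morgan)
≡ (NOT R AND NOT NOT NOT R) OR Q OR NOT P   (double negation)
≡ (NOT R AND NOT R) OR Q OR NOT P   (double negation)
≡ (NOT R OR Q OR NOT P) AND (NOT R OR Q OR NOT P)   (distribute OR over AND)
≡ NOT R OR Q OR NOT P   (simplify)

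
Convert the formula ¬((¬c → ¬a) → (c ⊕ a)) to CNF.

¬((¬c → ¬a) → (c ⊕ a))
≡ ¬(¬(¬c → ¬a) ∨ (c ⊕ a))
≡ ¬(¬(¬¬c ∨ ¬a) ∨ (c ⊕ a))
≡ ¬(¬(¬¬c ∨ ¬a) ∨ ((c ∨ a) ∧ ¬(c ∧ a)))
≡ ¬¬(¬¬c ∨ ¬a) ∧ ¬((c ∨ a) ∧ ¬(c ∧ a))
≡ (¬¬c ∨ ¬a) ∧ ¬((c ∨ a) ∧ ¬(c ∧ a))
≡ (c ∨ ¬a) ∧ ¬((c ∨ a) ∧ ¬(c ∧ a))
≡ (c ∨ ¬a) ∧ (¬(c ∨ a) ∨ ¬¬(c ∧ a))
≡ (c ∨ ¬a) ∧ ((¬c ∧ ¬a) ∨ ¬¬(c ∧ a))
≡ (c ∨ ¬a) ∧ ((¬c ∧ ¬a) ∨ (c ∧ a))
≡ (c ∨ ¬a) ∧ (¬c ∨ c) ∧ (¬c ∨ a) ∧ (¬a ∨ c) ∧ (¬a ∨ a)
≡ (c ∨ ¬a) ∧ (¬c ∨ a)

(c ∨ ¬a) ∧ (¬c ∨ a)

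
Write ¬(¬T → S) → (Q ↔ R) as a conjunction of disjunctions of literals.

¬(¬T → S) → (Q ↔ R)
⇔ ¬¬(¬T → S) ∨ (Q ↔ R)   [eliminate →]
⇔ ¬¬(¬¬T ∨ S) ∨ (Q ↔ R)   [eliminate →]
⇔ ¬¬(¬¬T ∨ S) ∨ ((Q → R) ∧ (R → Q))   [eliminate ↔]
⇔ ¬¬(¬¬T ∨ S) ∨ ((¬Q ∨ R) ∧ (R → Q))   [eliminate →]
⇔ ¬¬(¬¬T ∨ S) ∨ ((¬Q ∨ R) ∧ (¬R ∨ Q))   [eliminate →]
⇔ ¬¬T ∨ S ∨ ((¬Q ∨ R) ∧ (¬R ∨ Q))   [double negation]
⇔ T ∨ S ∨ ((¬Q ∨ R) ∧ (¬R ∨ Q))   [double negation]
⇔ (T ∨ S ∨ ¬Q ∨ R) ∧ (T ∨ S ∨ ¬R ∨ Q)   [distribute ∨ over ∧]

(T ∨ S ∨ ¬Q ∨ R) ∧ (T ∨ S ∨ ¬R ∨ Q)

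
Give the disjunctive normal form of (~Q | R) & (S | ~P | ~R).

(~Q & S) | (~Q & ~P) | (~Q & ~R) | (R & S) | (R & ~P)

(~Q | R) & (S | ~P | ~R)
= (~Q & S) | (~Q & ~P) | (~Q & ~R) | (R & S) | (R & ~P) | (R & ~R)   [distribute & over |]
= (~Q & S) | (~Q & ~P) | (~Q & ~R) | (R & S) | (R & ~P)   [simplify]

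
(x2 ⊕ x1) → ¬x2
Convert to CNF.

¬x2 ∨ x1

(x2 ⊕ x1) → ¬x2
≡ ¬(x2 ⊕ x1) ∨ ¬x2   [eliminate →]
≡ ¬((x2 ∨ x1) ∧ ¬(x2 ∧ x1)) ∨ ¬x2   [expand ⊕]
≡ ¬(x2 ∨ x1) ∨ ¬¬(x2 ∧ x1) ∨ ¬x2   [De Morgan]
≡ (¬x2 ∧ ¬x1) ∨ ¬¬(x2 ∧ x1) ∨ ¬x2   [De Morgan]
≡ (¬x2 ∧ ¬x1) ∨ (x2 ∧ x1) ∨ ¬x2   [double negation]
≡ (¬x2 ∨ x2 ∨ ¬x2) ∧ (¬x2 ∨ x1 ∨ ¬x2) ∧ (¬x1 ∨ x2 ∨ ¬x2) ∧ (¬x1 ∨ x1 ∨ ¬x2)   [distribute ∨ over ∧]
≡ ¬x2 ∨ x1   [simplify]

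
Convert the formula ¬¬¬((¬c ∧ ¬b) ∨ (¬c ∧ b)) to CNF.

¬¬¬((¬c ∧ ¬b) ∨ (¬c ∧ b))
≡ ¬((¬c ∧ ¬b) ∨ (¬c ∧ b))   — double negation
≡ ¬(¬c ∧ ¬b) ∧ ¬(¬c ∧ b)   — De Morgan
≡ (¬¬c ∨ ¬¬b) ∧ ¬(¬c ∧ b)   — De Morgan
≡ (c ∨ ¬¬b) ∧ ¬(¬c ∧ b)   — double negation
≡ (c ∨ b) ∧ ¬(¬c ∧ b)   — double negation
≡ (c ∨ b) ∧ (¬¬c ∨ ¬b)   — De Morgan
≡ (c ∨ b) ∧ (c ∨ ¬b)   — double negation

(c ∨ b) ∧ (c ∨ ¬b)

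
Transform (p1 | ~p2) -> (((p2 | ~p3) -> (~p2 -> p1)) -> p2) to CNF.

(~p1 | p2) & (p2 | ~p3)

(p1 | ~p2) -> (((p2 | ~p3) -> (~p2 -> p1)) -> p2)
≡ ~(p1 | ~p2) | (((p2 | ~p3) -> (~p2 -> p1)) -> p2)
≡ ~(p1 | ~p2) | ~((p2 | ~p3) -> (~p2 -> p1)) | p2
≡ ~(p1 | ~p2) | ~(~(p2 | ~p3) | (~p2 -> p1)) | p2
≡ ~(p1 | ~p2) | ~(~(p2 | ~p3) | ~~p2 | p1) | p2
≡ (~p1 & ~~p2) | ~(~(p2 | ~p3) | ~~p2 | p1) | p2
≡ (~p1 & p2) | ~(~(p2 | ~p3) | ~~p2 | p1) | p2
≡ (~p1 & p2) | (~~(p2 | ~p3) & ~~~p2 & ~p1) | p2
≡ (~p1 & p2) | ((p2 | ~p3) & ~~~p2 & ~p1) | p2
≡ (~p1 & p2) | ((p2 | ~p3) & ~p2 & ~p1) | p2
≡ (~p1 | p2 | ~p3 | p2) & (~p1 | ~p2 | p2) & (~p1 | ~p1 | p2) & (p2 | p2 | ~p3 | p2) & (p2 | ~p2 | p2) & (p2 | ~p1 | p2)
≡ (~p1 | p2) & (p2 | ~p3)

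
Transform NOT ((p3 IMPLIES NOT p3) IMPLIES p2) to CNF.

NOT ((p3 IMPLIES NOT p3) IMPLIES p2)
⇔ NOT (NOT (p3 IMPLIES NOT p3) OR p2)   [eliminate IMPLIES]
⇔ NOT (NOT (NOT p3 OR NOT p3) OR p2)   [eliminate IMPLIES]
⇔ NOT NOT (NOT p3 OR NOT p3) AND NOT p2   [De Morgan]
⇔ (NOT p3 OR NOT p3) AND NOT p2   [double negation]
⇔ NOT p3 AND NOT p2   [simplify]

NOT p3 AND NOT p2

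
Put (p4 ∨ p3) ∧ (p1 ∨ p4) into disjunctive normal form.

p4 ∨ p3 ∧ p1

(p4 ∨ p3) ∧ (p1 ∨ p4)
≡ p4 ∧ p1 ∨ p4 ∧ p4 ∨ p3 ∧ p1 ∨ p3 ∧ p4
≡ p4 ∨ p3 ∧ p1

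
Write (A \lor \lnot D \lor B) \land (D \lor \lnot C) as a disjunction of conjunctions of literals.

(A \land D) \lor (A \land \lnot C) \lor (\lnot D \land \lnot C) \lor (B \land D) \lor (B \land \lnot C)

(A \lor \lnot D \lor B) \land (D \lor \lnot C)
≡ (A \land D) \lor (A \land \lnot C) \lor (\lnot D \land D) \lor (\lnot D \land \lnot C) \lor (B \land D) \lor (B \land \lnot C)   [distribute \land over \lor]
≡ (A \land D) \lor (A \land \lnot C) \lor (\lnot D \land \lnot C) \lor (B \land D) \lor (B \land \lnot C)   [simplify]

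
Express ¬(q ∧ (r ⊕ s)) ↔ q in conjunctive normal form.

¬(q ∧ (r ⊕ s)) ↔ q
⇔ (¬(q ∧ (r ⊕ s)) → q) ∧ (q → ¬(q ∧ (r ⊕ s)))   — eliminate ↔
⇔ (¬¬(q ∧ (r ⊕ s)) ∨ q) ∧ (q → ¬(q ∧ (r ⊕ s)))   — eliminate →
⇔ (¬¬(q ∧ (r ∨ s) ∧ ¬(r ∧ s)) ∨ q) ∧ (q → ¬(q ∧ (r ⊕ s)))   — expand ⊕
⇔ (¬¬(q ∧ (r ∨ s) ∧ ¬(r ∧ s)) ∨ q) ∧ (¬q ∨ ¬(q ∧ (r ⊕ s)))   — eliminate →
⇔ (¬¬(q ∧ (r ∨ s) ∧ ¬(r ∧ s)) ∨ q) ∧ (¬q ∨ ¬(q ∧ (r ∨ s) ∧ ¬(r ∧ s)))   — expand ⊕
⇔ ((q ∧ (r ∨ s) ∧ ¬(r ∧ s)) ∨ q) ∧ (¬q ∨ ¬(q ∧ (r ∨ s) ∧ ¬(r ∧ s)))   — double negation
⇔ ((q ∧ (r ∨ s) ∧ (¬r ∨ ¬s)) ∨ q) ∧ (¬q ∨ ¬(q ∧ (r ∨ s) ∧ ¬(r ∧ s)))   — De Morgan
⇔ ((q ∧ (r ∨ s) ∧ (¬r ∨ ¬s)) ∨ q) ∧ (¬q ∨ ¬q ∨ ¬(r ∨ s) ∨ ¬¬(r ∧ s))   — De Morgan
⇔ ((q ∧ (r ∨ s) ∧ (¬r ∨ ¬s)) ∨ q) ∧ (¬q ∨ ¬q ∨ (¬r ∧ ¬s) ∨ ¬¬(r ∧ s))   — De Morgan
⇔ ((q ∧ (r ∨ s) ∧ (¬r ∨ ¬s)) ∨ q) ∧ (¬q ∨ ¬q ∨ (¬r ∧ ¬s) ∨ (r ∧ s))   — double negation
⇔ (q ∨ q) ∧ (r ∨ s ∨ q) ∧ (¬r ∨ ¬s ∨ q) ∧ (¬q ∨ ¬q ∨ ¬r ∨ r) ∧ (¬q ∨ ¬q ∨ ¬r ∨ s) ∧ (¬q ∨ ¬q ∨ ¬s ∨ r) ∧ (¬q ∨ ¬q ∨ ¬s ∨ s)   — distribute ∨ over ∧
⇔ q ∧ (¬q ∨ ¬r ∨ s) ∧ (¬q ∨ ¬s ∨ r)   — simplify

q ∧ (¬q ∨ ¬r ∨ s) ∧ (¬q ∨ ¬s ∨ r)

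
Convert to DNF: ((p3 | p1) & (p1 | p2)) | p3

((p3 | p1) & (p1 | p2)) | p3
⇔ (p3 & p1) | (p3 & p2) | (p1 & p1) | (p1 & p2) | p3   [distribute & over |]
⇔ p1 | p3   [simplify]

p1 | p3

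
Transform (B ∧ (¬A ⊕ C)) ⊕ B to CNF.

(B ∧ (¬A ⊕ C)) ⊕ B
⇔ ((B ∧ (¬A ⊕ C)) ∨ B) ∧ ¬(B ∧ (¬A ⊕ C) ∧ B)   (expand ⊕)
⇔ ((B ∧ (¬A ∨ C) ∧ ¬(¬A ∧ C)) ∨ B) ∧ ¬(B ∧ (¬A ⊕ C) ∧ B)   (expand ⊕)
⇔ ((B ∧ (¬A ∨ C) ∧ ¬(¬A ∧ C)) ∨ B) ∧ ¬(B ∧ (¬A ∨ C) ∧ ¬(¬A ∧ C) ∧ B)   (expand ⊕)
⇔ ((B ∧ (¬A ∨ C) ∧ (¬¬A ∨ ¬C)) ∨ B) ∧ ¬(B ∧ (¬A ∨ C) ∧ ¬(¬A ∧ C) ∧ B)   (De Morgan)
⇔ ((B ∧ (¬A ∨ C) ∧ (A ∨ ¬C)) ∨ B) ∧ ¬(B ∧ (¬A ∨ C) ∧ ¬(¬A ∧ C) ∧ B)   (double negation)
⇔ ((B ∧ (¬A ∨ C) ∧ (A ∨ ¬C)) ∨ B) ∧ (¬B ∨ ¬(¬A ∨ C) ∨ ¬¬(¬A ∧ C) ∨ ¬B)   (De Morgan)
⇔ ((B ∧ (¬A ∨ C) ∧ (A ∨ ¬C)) ∨ B) ∧ (¬B ∨ (¬¬A ∧ ¬C) ∨ ¬¬(¬A ∧ C) ∨ ¬B)   (De Morgan)
⇔ ((B ∧ (¬A ∨ C) ∧ (A ∨ ¬C)) ∨ B) ∧ (¬B ∨ (A ∧ ¬C) ∨ ¬¬(¬A ∧ C) ∨ ¬B)   (double negation)
⇔ ((B ∧ (¬A ∨ C) ∧ (A ∨ ¬C)) ∨ B) ∧ (¬B ∨ (A ∧ ¬C) ∨ (¬A ∧ C) ∨ ¬B)   (double negation)
⇔ (B ∨ B) ∧ (¬A ∨ C ∨ B) ∧ (A ∨ ¬C ∨ B) ∧ (¬B ∨ A ∨ ¬A ∨ ¬B) ∧ (¬B ∨ A ∨ C ∨ ¬B) ∧ (¬B ∨ ¬C ∨ ¬A ∨ ¬B) ∧ (¬B ∨ ¬C ∨ C ∨ ¬B)   (distribute ∨ over ∧)
⇔ B ∧ (¬B ∨ A ∨ C) ∧ (¬B ∨ ¬C ∨ ¬A)   (simplify)

B ∧ (¬B ∨ A ∨ C) ∧ (¬B ∨ ¬C ∨ ¬A)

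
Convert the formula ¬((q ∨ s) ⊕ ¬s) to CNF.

¬s ∧ (s ∨ q)

¬((q ∨ s) ⊕ ¬s)
≡ ¬((q ∨ s ∨ ¬s) ∧ ¬((q ∨ s) ∧ ¬s))   [expand ⊕]
≡ ¬(q ∨ s ∨ ¬s) ∨ ¬¬((q ∨ s) ∧ ¬s)   [De Morgan]
≡ (¬q ∧ ¬s ∧ ¬¬s) ∨ ¬¬((q ∨ s) ∧ ¬s)   [De Morgan]
≡ (¬q ∧ ¬s ∧ s) ∨ ¬¬((q ∨ s) ∧ ¬s)   [double negation]
≡ (¬q ∧ ¬s ∧ s) ∨ ((q ∨ s) ∧ ¬s)   [double negation]
≡ (¬q ∨ q ∨ s) ∧ (¬q ∨ ¬s) ∧ (¬s ∨ q ∨ s) ∧ (¬s ∨ ¬s) ∧ (s ∨ q ∨ s) ∧ (s ∨ ¬s)   [distribute ∨ over ∧]
≡ ¬s ∧ (s ∨ q)   [simplify]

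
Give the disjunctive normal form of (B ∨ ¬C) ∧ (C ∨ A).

(B ∨ ¬C) ∧ (C ∨ A)
≡ (B ∧ C) ∨ (B ∧ A) ∨ (¬C ∧ C) ∨ (¬C ∧ A)   (distribute ∧ over ∨)
≡ (B ∧ C) ∨ (B ∧ A) ∨ (¬C ∧ A)   (simplify)

(B ∧ C) ∨ (B ∧ A) ∨ (¬C ∧ A)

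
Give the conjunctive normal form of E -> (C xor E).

E -> (C xor E)
≡ ~E | (C xor E)   (eliminate ->)
≡ ~E | ((C | E) & ~(C & E))   (expand xor)
≡ ~E | ((C | E) & (~C | ~E))   (De Morgan)
≡ (~E | C | E) & (~E | ~C | ~E)   (distribute | over &)
≡ ~E | ~C   (simplify)

~E | ~C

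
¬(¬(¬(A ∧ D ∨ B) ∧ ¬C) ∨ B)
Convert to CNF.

(¬A ∨ ¬D) ∧ ¬B ∧ ¬C

¬(¬(¬(A ∧ D ∨ B) ∧ ¬C) ∨ B)
≡ ¬¬(¬(A ∧ D ∨ B) ∧ ¬C) ∧ ¬B   (De Morgan)
≡ ¬(A ∧ D ∨ B) ∧ ¬C ∧ ¬B   (double negation)
≡ ¬(A ∧ D) ∧ ¬B ∧ ¬C ∧ ¬B   (De Morgan)
≡ (¬A ∨ ¬D) ∧ ¬B ∧ ¬C ∧ ¬B   (De Morgan)
≡ (¬A ∨ ¬D) ∧ ¬B ∧ ¬C   (simplify)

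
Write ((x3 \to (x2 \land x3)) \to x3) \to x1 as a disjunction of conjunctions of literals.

\lnot x3 \lor x1

((x3 \to (x2 \land x3)) \to x3) \to x1
≡ \lnot ((x3 \to (x2 \land x3)) \to x3) \lor x1
≡ \lnot (\lnot (x3 \to (x2 \land x3)) \lor x3) \lor x1
≡ \lnot (\lnot (\lnot x3 \lor (x2 \land x3)) \lor x3) \lor x1
≡ (\lnot \lnot (\lnot x3 \lor (x2 \land x3)) \land \lnot x3) \lor x1
≡ ((\lnot x3 \lor (x2 \land x3)) \land \lnot x3) \lor x1
≡ (\lnot x3 \land \lnot x3) \lor (x2 \land x3 \land \lnot x3) \lor x1
≡ \lnot x3 \lor x1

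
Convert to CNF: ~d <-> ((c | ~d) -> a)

~d <-> ((c | ~d) -> a)
≡ (~d -> ((c | ~d) -> a)) & (((c | ~d) -> a) -> ~d)   [eliminate <->]
≡ (~~d | ((c | ~d) -> a)) & (((c | ~d) -> a) -> ~d)   [eliminate ->]
≡ (~~d | ~(c | ~d) | a) & (((c | ~d) -> a) -> ~d)   [eliminate ->]
≡ (~~d | ~(c | ~d) | a) & (~((c | ~d) -> a) | ~d)   [eliminate ->]
≡ (~~d | ~(c | ~d) | a) & (~(~(c | ~d) | a) | ~d)   [eliminate ->]
≡ (d | ~(c | ~d) | a) & (~(~(c | ~d) | a) | ~d)   [double negation]
≡ (d | (~c & ~~d) | a) & (~(~(c | ~d) | a) | ~d)   [De Morgan]
≡ (d | (~c & d) | a) & (~(~(c | ~d) | a) | ~d)   [double negation]
≡ (d | (~c & d) | a) & ((~~(c | ~d) & ~a) | ~d)   [De Morgan]
≡ (d | (~c & d) | a) & (((c | ~d) & ~a) | ~d)   [double negation]
≡ (d | ~c | a) & (d | d | a) & (c | ~d | ~d) & (~a | ~d)   [distribute | over &]
≡ (d | a) & (c | ~d) & (~a | ~d)   [simplify]

(d | a) & (c | ~d) & (~a | ~d)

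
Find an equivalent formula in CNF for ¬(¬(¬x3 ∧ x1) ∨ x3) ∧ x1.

¬(¬(¬x3 ∧ x1) ∨ x3) ∧ x1
≡ ¬¬(¬x3 ∧ x1) ∧ ¬x3 ∧ x1   [De Morgan]
≡ ¬x3 ∧ x1 ∧ ¬x3 ∧ x1   [double negation]
≡ ¬x3 ∧ x1   [simplify]

¬x3 ∧ x1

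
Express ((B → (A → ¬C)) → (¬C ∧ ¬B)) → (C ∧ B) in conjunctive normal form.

((B → (A → ¬C)) → (¬C ∧ ¬B)) → (C ∧ B)
= ¬((B → (A → ¬C)) → (¬C ∧ ¬B)) ∨ (C ∧ B)
= ¬(¬(B → (A → ¬C)) ∨ (¬C ∧ ¬B)) ∨ (C ∧ B)
= ¬(¬(¬B ∨ (A → ¬C)) ∨ (¬C ∧ ¬B)) ∨ (C ∧ B)
= ¬(¬(¬B ∨ ¬A ∨ ¬C) ∨ (¬C ∧ ¬B)) ∨ (C ∧ B)
= (¬¬(¬B ∨ ¬A ∨ ¬C) ∧ ¬(¬C ∧ ¬B)) ∨ (C ∧ B)
= ((¬B ∨ ¬A ∨ ¬C) ∧ ¬(¬C ∧ ¬B)) ∨ (C ∧ B)
= ((¬B ∨ ¬A ∨ ¬C) ∧ (¬¬C ∨ ¬¬B)) ∨ (C ∧ B)
= ((¬B ∨ ¬A ∨ ¬C) ∧ (C ∨ ¬¬B)) ∨ (C ∧ B)
= ((¬B ∨ ¬A ∨ ¬C) ∧ (C ∨ B)) ∨ (C ∧ B)
= (¬B ∨ ¬A ∨ ¬C ∨ C) ∧ (¬B ∨ ¬A ∨ ¬C ∨ B) ∧ (C ∨ B ∨ C) ∧ (C ∨ B ∨ B)
= C ∨ B

C ∨ B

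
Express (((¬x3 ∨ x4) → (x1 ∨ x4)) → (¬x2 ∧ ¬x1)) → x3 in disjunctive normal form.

x1 ∨ (x4 ∧ x2) ∨ x3

(((¬x3 ∨ x4) → (x1 ∨ x4)) → (¬x2 ∧ ¬x1)) → x3
⇔ ¬(((¬x3 ∨ x4) → (x1 ∨ x4)) → (¬x2 ∧ ¬x1)) ∨ x3   — eliminate →
⇔ ¬(¬((¬x3 ∨ x4) → (x1 ∨ x4)) ∨ (¬x2 ∧ ¬x1)) ∨ x3   — eliminate →
⇔ ¬(¬(¬(¬x3 ∨ x4) ∨ x1 ∨ x4) ∨ (¬x2 ∧ ¬x1)) ∨ x3   — eliminate →
⇔ (¬¬(¬(¬x3 ∨ x4) ∨ x1 ∨ x4) ∧ ¬(¬x2 ∧ ¬x1)) ∨ x3   — De Morgan
⇔ ((¬(¬x3 ∨ x4) ∨ x1 ∨ x4) ∧ ¬(¬x2 ∧ ¬x1)) ∨ x3   — double negation
⇔ (((¬¬x3 ∧ ¬x4) ∨ x1 ∨ x4) ∧ ¬(¬x2 ∧ ¬x1)) ∨ x3   — De Morgan
⇔ (((x3 ∧ ¬x4) ∨ x1 ∨ x4) ∧ ¬(¬x2 ∧ ¬x1)) ∨ x3   — double negation
⇔ (((x3 ∧ ¬x4) ∨ x1 ∨ x4) ∧ (¬¬x2 ∨ ¬¬x1)) ∨ x3   — De Morgan
⇔ (((x3 ∧ ¬x4) ∨ x1 ∨ x4) ∧ (x2 ∨ ¬¬x1)) ∨ x3   — double negation
⇔ (((x3 ∧ ¬x4) ∨ x1 ∨ x4) ∧ (x2 ∨ x1)) ∨ x3   — double negation
⇔ (x3 ∧ ¬x4 ∧ x2) ∨ (x3 ∧ ¬x4 ∧ x1) ∨ (x1 ∧ x2) ∨ (x1 ∧ x1) ∨ (x4 ∧ x2) ∨ (x4 ∧ x1) ∨ x3   — distribute ∧ over ∨
⇔ x1 ∨ (x4 ∧ x2) ∨ x3   — simplify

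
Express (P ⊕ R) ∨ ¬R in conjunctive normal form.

¬P ∨ ¬R

(P ⊕ R) ∨ ¬R
≡ ((P ∨ R) ∧ ¬(P ∧ R)) ∨ ¬R   [expand ⊕]
≡ ((P ∨ R) ∧ (¬P ∨ ¬R)) ∨ ¬R   [De Morgan]
≡ (P ∨ R ∨ ¬R) ∧ (¬P ∨ ¬R ∨ ¬R)   [distribute ∨ over ∧]
≡ ¬P ∨ ¬R   [simplify]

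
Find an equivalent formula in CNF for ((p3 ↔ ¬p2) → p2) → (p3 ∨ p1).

(p2 ∨ p3 ∨ p1) ∧ (¬p2 ∨ p3 ∨ p1)

((p3 ↔ ¬p2) → p2) → (p3 ∨ p1)
≡ ¬((p3 ↔ ¬p2) → p2) ∨ p3 ∨ p1   (eliminate →)
≡ ¬(¬(p3 ↔ ¬p2) ∨ p2) ∨ p3 ∨ p1   (eliminate →)
≡ ¬(¬((p3 → ¬p2) ∧ (¬p2 → p3)) ∨ p2) ∨ p3 ∨ p1   (eliminate ↔)
≡ ¬(¬((¬p3 ∨ ¬p2) ∧ (¬p2 → p3)) ∨ p2) ∨ p3 ∨ p1   (eliminate →)
≡ ¬(¬((¬p3 ∨ ¬p2) ∧ (¬¬p2 ∨ p3)) ∨ p2) ∨ p3 ∨ p1   (eliminate →)
≡ (¬¬((¬p3 ∨ ¬p2) ∧ (¬¬p2 ∨ p3)) ∧ ¬p2) ∨ p3 ∨ p1   (De Morgan)
≡ ((¬p3 ∨ ¬p2) ∧ (¬¬p2 ∨ p3) ∧ ¬p2) ∨ p3 ∨ p1   (double negation)
≡ ((¬p3 ∨ ¬p2) ∧ (p2 ∨ p3) ∧ ¬p2) ∨ p3 ∨ p1   (double negation)
≡ (¬p3 ∨ ¬p2 ∨ p3 ∨ p1) ∧ (p2 ∨ p3 ∨ p3 ∨ p1) ∧ (¬p2 ∨ p3 ∨ p1)   (distribute ∨ over ∧)
≡ (p2 ∨ p3 ∨ p1) ∧ (¬p2 ∨ p3 ∨ p1)   (simplify)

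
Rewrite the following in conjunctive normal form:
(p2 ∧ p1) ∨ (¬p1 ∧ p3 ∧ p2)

(p2 ∧ p1) ∨ (¬p1 ∧ p3 ∧ p2)
= (p2 ∨ ¬p1) ∧ (p2 ∨ p3) ∧ (p2 ∨ p2) ∧ (p1 ∨ ¬p1) ∧ (p1 ∨ p3) ∧ (p1 ∨ p2)   [distribute ∨ over ∧]
= p2 ∧ (p1 ∨ p3)   [simplify]

p2 ∧ (p1 ∨ p3)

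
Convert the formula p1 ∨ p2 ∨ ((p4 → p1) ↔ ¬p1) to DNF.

p1 ∨ p2 ∨ ((p4 → p1) ↔ ¬p1)
= p1 ∨ p2 ∨ (((p4 → p1) → ¬p1) ∧ (¬p1 → (p4 → p1)))   — eliminate ↔
= p1 ∨ p2 ∨ ((¬(p4 → p1) ∨ ¬p1) ∧ (¬p1 → (p4 → p1)))   — eliminate →
= p1 ∨ p2 ∨ ((¬(¬p4 ∨ p1) ∨ ¬p1) ∧ (¬p1 → (p4 → p1)))   — eliminate →
= p1 ∨ p2 ∨ ((¬(¬p4 ∨ p1) ∨ ¬p1) ∧ (¬¬p1 ∨ (p4 → p1)))   — eliminate →
= p1 ∨ p2 ∨ ((¬(¬p4 ∨ p1) ∨ ¬p1) ∧ (¬¬p1 ∨ ¬p4 ∨ p1))   — eliminate →
= p1 ∨ p2 ∨ (((¬¬p4 ∧ ¬p1) ∨ ¬p1) ∧ (¬¬p1 ∨ ¬p4 ∨ p1))   — De Morgan
= p1 ∨ p2 ∨ (((p4 ∧ ¬p1) ∨ ¬p1) ∧ (¬¬p1 ∨ ¬p4 ∨ p1))   — double negation
= p1 ∨ p2 ∨ (((p4 ∧ ¬p1) ∨ ¬p1) ∧ (p1 ∨ ¬p4 ∨ p1))   — double negation
= p1 ∨ p2 ∨ (p4 ∧ ¬p1 ∧ p1) ∨ (p4 ∧ ¬p1 ∧ ¬p4) ∨ (p4 ∧ ¬p1 ∧ p1) ∨ (¬p1 ∧ p1) ∨ (¬p1 ∧ ¬p4) ∨ (¬p1 ∧ p1)   — distribute ∧ over ∨
= p1 ∨ p2 ∨ (¬p1 ∧ ¬p4)   — simplify

p1 ∨ p2 ∨ (¬p1 ∧ ¬p4)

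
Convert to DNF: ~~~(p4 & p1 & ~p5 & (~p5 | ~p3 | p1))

~p4 | ~p1 | p5

~~~(p4 & p1 & ~p5 & (~p5 | ~p3 | p1))
≡ ~(p4 & p1 & ~p5 & (~p5 | ~p3 | p1))   (double negation)
≡ ~p4 | ~p1 | ~~p5 | ~(~p5 | ~p3 | p1)   (De Morgan)
≡ ~p4 | ~p1 | p5 | ~(~p5 | ~p3 | p1)   (double negation)
≡ ~p4 | ~p1 | p5 | (~~p5 & ~~p3 & ~p1)   (De Morgan)
≡ ~p4 | ~p1 | p5 | (p5 & ~~p3 & ~p1)   (double negation)
≡ ~p4 | ~p1 | p5 | (p5 & p3 & ~p1)   (double negation)
≡ ~p4 | ~p1 | p5   (simplify)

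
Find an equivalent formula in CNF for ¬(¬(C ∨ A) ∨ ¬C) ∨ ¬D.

C ∨ ¬D

¬(¬(C ∨ A) ∨ ¬C) ∨ ¬D
≡ (¬¬(C ∨ A) ∧ ¬¬C) ∨ ¬D   [De Morgan]
≡ ((C ∨ A) ∧ ¬¬C) ∨ ¬D   [double negation]
≡ ((C ∨ A) ∧ C) ∨ ¬D   [double negation]
≡ (C ∨ A ∨ ¬D) ∧ (C ∨ ¬D)   [distribute ∨ over ∧]
≡ C ∨ ¬D   [simplify]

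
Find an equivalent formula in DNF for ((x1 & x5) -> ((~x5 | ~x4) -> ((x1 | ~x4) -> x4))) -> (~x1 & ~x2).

(x1 & x5 & ~x4) | (~x1 & ~x2)

((x1 & x5) -> ((~x5 | ~x4) -> ((x1 | ~x4) -> x4))) -> (~x1 & ~x2)
≡ ~((x1 & x5) -> ((~x5 | ~x4) -> ((x1 | ~x4) -> x4))) | (~x1 & ~x2)
≡ ~(~(x1 & x5) | ((~x5 | ~x4) -> ((x1 | ~x4) -> x4))) | (~x1 & ~x2)
≡ ~(~(x1 & x5) | ~(~x5 | ~x4) | ((x1 | ~x4) -> x4)) | (~x1 & ~x2)
≡ ~(~(x1 & x5) | ~(~x5 | ~x4) | ~(x1 | ~x4) | x4) | (~x1 & ~x2)
≡ (~~(x1 & x5) & ~~(~x5 | ~x4) & ~~(x1 | ~x4) & ~x4) | (~x1 & ~x2)
≡ (x1 & x5 & ~~(~x5 | ~x4) & ~~(x1 | ~x4) & ~x4) | (~x1 & ~x2)
≡ (x1 & x5 & (~x5 | ~x4) & ~~(x1 | ~x4) & ~x4) | (~x1 & ~x2)
≡ (x1 & x5 & (~x5 | ~x4) & (x1 | ~x4) & ~x4) | (~x1 & ~x2)
≡ (x1 & x5 & ~x5 & x1 & ~x4) | (x1 & x5 & ~x5 & ~x4 & ~x4) | (x1 & x5 & ~x4 & x1 & ~x4) | (x1 & x5 & ~x4 & ~x4 & ~x4) | (~x1 & ~x2)
≡ (x1 & x5 & ~x4) | (~x1 & ~x2)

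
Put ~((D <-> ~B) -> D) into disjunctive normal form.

~((D <-> ~B) -> D)
= ~(~(D <-> ~B) | D)   (eliminate ->)
= ~(~((D -> ~B) & (~B -> D)) | D)   (eliminate <->)
= ~(~((~D | ~B) & (~B -> D)) | D)   (eliminate ->)
= ~(~((~D | ~B) & (~~B | D)) | D)   (eliminate ->)
= ~~((~D | ~B) & (~~B | D)) & ~D   (De Morgan)
= (~D | ~B) & (~~B | D) & ~D   (double negation)
= (~D | ~B) & (B | D) & ~D   (double negation)
= (~D & B & ~D) | (~D & D & ~D) | (~B & B & ~D) | (~B & D & ~D)   (distribute & over |)
= ~D & B   (simplify)

~D & B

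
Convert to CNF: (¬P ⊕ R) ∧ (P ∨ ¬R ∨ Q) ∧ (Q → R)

(¬P ⊕ R) ∧ (P ∨ ¬R ∨ Q) ∧ (Q → R)
≡ (¬P ∨ R) ∧ ¬(¬P ∧ R) ∧ (P ∨ ¬R ∨ Q) ∧ (Q → R)   [expand ⊕]
≡ (¬P ∨ R) ∧ ¬(¬P ∧ R) ∧ (P ∨ ¬R ∨ Q) ∧ (¬Q ∨ R)   [eliminate →]
≡ (¬P ∨ R) ∧ (¬¬P ∨ ¬R) ∧ (P ∨ ¬R ∨ Q) ∧ (¬Q ∨ R)   [De Morgan]
≡ (¬P ∨ R) ∧ (P ∨ ¬R) ∧ (P ∨ ¬R ∨ Q) ∧ (¬Q ∨ R)   [double negation]
≡ (¬P ∨ R) ∧ (P ∨ ¬R) ∧ (¬Q ∨ R)   [simplify]

(¬P ∨ R) ∧ (P ∨ ¬R) ∧ (¬Q ∨ R)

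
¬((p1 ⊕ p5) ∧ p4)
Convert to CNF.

¬((p1 ⊕ p5) ∧ p4)
≡ ¬((p1 ∨ p5) ∧ ¬(p1 ∧ p5) ∧ p4)   (expand ⊕)
≡ ¬(p1 ∨ p5) ∨ ¬¬(p1 ∧ p5) ∨ ¬p4   (De Morgan)
≡ (¬p1 ∧ ¬p5) ∨ ¬¬(p1 ∧ p5) ∨ ¬p4   (De Morgan)
≡ (¬p1 ∧ ¬p5) ∨ (p1 ∧ p5) ∨ ¬p4   (double negation)
≡ (¬p1 ∨ p1 ∨ ¬p4) ∧ (¬p1 ∨ p5 ∨ ¬p4) ∧ (¬p5 ∨ p1 ∨ ¬p4) ∧ (¬p5 ∨ p5 ∨ ¬p4)   (distribute ∨ over ∧)
≡ (¬p1 ∨ p5 ∨ ¬p4) ∧ (¬p5 ∨ p1 ∨ ¬p4)   (simplify)

(¬p1 ∨ p5 ∨ ¬p4) ∧ (¬p5 ∨ p1 ∨ ¬p4)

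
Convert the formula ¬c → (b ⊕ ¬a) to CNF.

(c ∨ b ∨ ¬a) ∧ (c ∨ ¬b ∨ a)

¬c → (b ⊕ ¬a)
≡ ¬¬c ∨ (b ⊕ ¬a)
≡ ¬¬c ∨ ((b ∨ ¬a) ∧ ¬(b ∧ ¬a))
≡ c ∨ ((b ∨ ¬a) ∧ ¬(b ∧ ¬a))
≡ c ∨ ((b ∨ ¬a) ∧ (¬b ∨ ¬¬a))
≡ c ∨ ((b ∨ ¬a) ∧ (¬b ∨ a))
≡ (c ∨ b ∨ ¬a) ∧ (c ∨ ¬b ∨ a)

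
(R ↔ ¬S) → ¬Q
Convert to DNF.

(R ↔ ¬S) → ¬Q
⇔ ¬(R ↔ ¬S) ∨ ¬Q   [eliminate →]
⇔ ¬((R → ¬S) ∧ (¬S → R)) ∨ ¬Q   [eliminate ↔]
⇔ ¬((¬R ∨ ¬S) ∧ (¬S → R)) ∨ ¬Q   [eliminate →]
⇔ ¬((¬R ∨ ¬S) ∧ (¬¬S ∨ R)) ∨ ¬Q   [eliminate →]
⇔ ¬(¬R ∨ ¬S) ∨ ¬(¬¬S ∨ R) ∨ ¬Q   [De Morgan]
⇔ (¬¬R ∧ ¬¬S) ∨ ¬(¬¬S ∨ R) ∨ ¬Q   [De Morgan]
⇔ (R ∧ ¬¬S) ∨ ¬(¬¬S ∨ R) ∨ ¬Q   [double negation]
⇔ (R ∧ S) ∨ ¬(¬¬S ∨ R) ∨ ¬Q   [double negation]
⇔ (R ∧ S) ∨ (¬¬¬S ∧ ¬R) ∨ ¬Q   [De Morgan]
⇔ (R ∧ S) ∨ (¬S ∧ ¬R) ∨ ¬Q   [double negation]

(R ∧ S) ∨ (¬S ∧ ¬R) ∨ ¬Q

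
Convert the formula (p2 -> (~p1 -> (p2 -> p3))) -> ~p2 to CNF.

(~p1 | ~p2) & (~p3 | ~p2)

(p2 -> (~p1 -> (p2 -> p3))) -> ~p2
≡ ~(p2 -> (~p1 -> (p2 -> p3))) | ~p2   [eliminate ->]
≡ ~(~p2 | (~p1 -> (p2 -> p3))) | ~p2   [eliminate ->]
≡ ~(~p2 | ~~p1 | (p2 -> p3)) | ~p2   [eliminate ->]
≡ ~(~p2 | ~~p1 | ~p2 | p3) | ~p2   [eliminate ->]
≡ (~~p2 & ~~~p1 & ~~p2 & ~p3) | ~p2   [De Morgan]
≡ (p2 & ~~~p1 & ~~p2 & ~p3) | ~p2   [double negation]
≡ (p2 & ~p1 & ~~p2 & ~p3) | ~p2   [double negation]
≡ (p2 & ~p1 & p2 & ~p3) | ~p2   [double negation]
≡ (p2 | ~p2) & (~p1 | ~p2) & (p2 | ~p2) & (~p3 | ~p2)   [distribute | over &]
≡ (~p1 | ~p2) & (~p3 | ~p2)   [simplify]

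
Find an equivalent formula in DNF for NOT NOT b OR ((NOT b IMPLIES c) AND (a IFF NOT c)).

b OR (c AND NOT a)

NOT NOT b OR ((NOT b IMPLIES c) AND (a IFF NOT c))
⇔ NOT NOT b OR ((NOT NOT b OR c) AND (a IFF NOT c))   [eliminate IMPLIES]
⇔ NOT NOT b OR ((NOT NOT b OR c) AND (a IMPLIES NOT c) AND (NOT c IMPLIES a))   [eliminate IFF]
⇔ NOT NOT b OR ((NOT NOT b OR c) AND (NOT a OR NOT c) AND (NOT c IMPLIES a))   [eliminate IMPLIES]
⇔ NOT NOT b OR ((NOT NOT b OR c) AND (NOT a OR NOT c) AND (NOT NOT c OR a))   [eliminate IMPLIES]
⇔ b OR ((NOT NOT b OR c) AND (NOT a OR NOT c) AND (NOT NOT c OR a))   [double negation]
⇔ b OR ((b OR c) AND (NOT a OR NOT c) AND (NOT NOT c OR a))   [double negation]
⇔ b OR ((b OR c) AND (NOT a OR NOT c) AND (c OR a))   [double negation]
⇔ b OR (b AND NOT a AND c) OR (b AND NOT a AND a) OR (b AND NOT c AND c) OR (b AND NOT c AND a) OR (c AND NOT a AND c) OR (c AND NOT a AND a) OR (c AND NOT c AND c) OR (c AND NOT c AND a)   [distribute AND over OR]
⇔ b OR (c AND NOT a)   [simplify]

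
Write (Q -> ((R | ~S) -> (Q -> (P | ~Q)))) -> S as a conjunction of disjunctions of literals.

(Q | S) & (~P | S)

(Q -> ((R | ~S) -> (Q -> (P | ~Q)))) -> S
≡ ~(Q -> ((R | ~S) -> (Q -> (P | ~Q)))) | S   — eliminate ->
≡ ~(~Q | ((R | ~S) -> (Q -> (P | ~Q)))) | S   — eliminate ->
≡ ~(~Q | ~(R | ~S) | (Q -> (P | ~Q))) | S   — eliminate ->
≡ ~(~Q | ~(R | ~S) | ~Q | P | ~Q) | S   — eliminate ->
≡ (~~Q & ~~(R | ~S) & ~~Q & ~P & ~~Q) | S   — De Morgan
≡ (Q & ~~(R | ~S) & ~~Q & ~P & ~~Q) | S   — double negation
≡ (Q & (R | ~S) & ~~Q & ~P & ~~Q) | S   — double negation
≡ (Q & (R | ~S) & Q & ~P & ~~Q) | S   — double negation
≡ (Q & (R | ~S) & Q & ~P & Q) | S   — double negation
≡ (Q | S) & (R | ~S | S) & (Q | S) & (~P | S) & (Q | S)   — distribute | over &
≡ (Q | S) & (~P | S)   — simplify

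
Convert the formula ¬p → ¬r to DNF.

¬p → ¬r
⇔ ¬¬p ∨ ¬r   [eliminate →]
⇔ p ∨ ¬r   [double negation]

p ∨ ¬r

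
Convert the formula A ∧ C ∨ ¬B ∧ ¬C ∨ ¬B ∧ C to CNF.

A ∧ C ∨ ¬B ∧ ¬C ∨ ¬B ∧ C
⇔ (A ∨ ¬B ∨ ¬B) ∧ (A ∨ ¬B ∨ C) ∧ (A ∨ ¬C ∨ ¬B) ∧ (A ∨ ¬C ∨ C) ∧ (C ∨ ¬B ∨ ¬B) ∧ (C ∨ ¬B ∨ C) ∧ (C ∨ ¬C ∨ ¬B) ∧ (C ∨ ¬C ∨ C)   [distribute ∨ over ∧]
⇔ (A ∨ ¬B) ∧ (C ∨ ¬B)   [simplify]

(A ∨ ¬B) ∧ (C ∨ ¬B)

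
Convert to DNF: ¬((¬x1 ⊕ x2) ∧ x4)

¬((¬x1 ⊕ x2) ∧ x4)
= ¬(((¬x1 ∧ ¬x2) ∨ (¬¬x1 ∧ x2)) ∧ x4)   [expand ⊕]
= ¬((¬x1 ∧ ¬x2) ∨ (¬¬x1 ∧ x2)) ∨ ¬x4   [De Morgan]
= (¬(¬x1 ∧ ¬x2) ∧ ¬(¬¬x1 ∧ x2)) ∨ ¬x4   [De Morgan]
= ((¬¬x1 ∨ ¬¬x2) ∧ ¬(¬¬x1 ∧ x2)) ∨ ¬x4   [De Morgan]
= ((x1 ∨ ¬¬x2) ∧ ¬(¬¬x1 ∧ x2)) ∨ ¬x4   [double negation]
= ((x1 ∨ x2) ∧ ¬(¬¬x1 ∧ x2)) ∨ ¬x4   [double negation]
= ((x1 ∨ x2) ∧ (¬¬¬x1 ∨ ¬x2)) ∨ ¬x4   [De Morgan]
= ((x1 ∨ x2) ∧ (¬x1 ∨ ¬x2)) ∨ ¬x4   [double negation]
= (x1 ∧ ¬x1) ∨ (x1 ∧ ¬x2) ∨ (x2 ∧ ¬x1) ∨ (x2 ∧ ¬x2) ∨ ¬x4   [distribute ∧ over ∨]
= (x1 ∧ ¬x2) ∨ (x2 ∧ ¬x1) ∨ ¬x4   [simplify]

(x1 ∧ ¬x2) ∨ (x2 ∧ ¬x1) ∨ ¬x4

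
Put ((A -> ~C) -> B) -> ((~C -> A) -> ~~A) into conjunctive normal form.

~B | ~C | A

((A -> ~C) -> B) -> ((~C -> A) -> ~~A)
⇔ ~((A -> ~C) -> B) | ((~C -> A) -> ~~A)
⇔ ~(~(A -> ~C) | B) | ((~C -> A) -> ~~A)
⇔ ~(~(~A | ~C) | B) | ((~C -> A) -> ~~A)
⇔ ~(~(~A | ~C) | B) | ~(~C -> A) | ~~A
⇔ ~(~(~A | ~C) | B) | ~(~~C | A) | ~~A
⇔ (~~(~A | ~C) & ~B) | ~(~~C | A) | ~~A
⇔ ((~A | ~C) & ~B) | ~(~~C | A) | ~~A
⇔ ((~A | ~C) & ~B) | (~~~C & ~A) | ~~A
⇔ ((~A | ~C) & ~B) | (~C & ~A) | ~~A
⇔ ((~A | ~C) & ~B) | (~C & ~A) | A
⇔ (~A | ~C | ~C | A) & (~A | ~C | ~A | A) & (~B | ~C | A) & (~B | ~A | A)
⇔ ~B | ~C | A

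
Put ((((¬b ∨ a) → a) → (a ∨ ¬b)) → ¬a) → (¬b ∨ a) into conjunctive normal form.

((((¬b ∨ a) → a) → (a ∨ ¬b)) → ¬a) → (¬b ∨ a)
= ¬((((¬b ∨ a) → a) → (a ∨ ¬b)) → ¬a) ∨ ¬b ∨ a   — eliminate →
= ¬(¬(((¬b ∨ a) → a) → (a ∨ ¬b)) ∨ ¬a) ∨ ¬b ∨ a   — eliminate →
= ¬(¬(¬((¬b ∨ a) → a) ∨ a ∨ ¬b) ∨ ¬a) ∨ ¬b ∨ a   — eliminate →
= ¬(¬(¬(¬(¬b ∨ a) ∨ a) ∨ a ∨ ¬b) ∨ ¬a) ∨ ¬b ∨ a   — eliminate →
= (¬¬(¬(¬(¬b ∨ a) ∨ a) ∨ a ∨ ¬b) ∧ ¬¬a) ∨ ¬b ∨ a   — De Morgan
= ((¬(¬(¬b ∨ a) ∨ a) ∨ a ∨ ¬b) ∧ ¬¬a) ∨ ¬b ∨ a   — double negation
= (((¬¬(¬b ∨ a) ∧ ¬a) ∨ a ∨ ¬b) ∧ ¬¬a) ∨ ¬b ∨ a   — De Morgan
= ((((¬b ∨ a) ∧ ¬a) ∨ a ∨ ¬b) ∧ ¬¬a) ∨ ¬b ∨ a   — double negation
= ((((¬b ∨ a) ∧ ¬a) ∨ a ∨ ¬b) ∧ a) ∨ ¬b ∨ a   — double negation
= (¬b ∨ a ∨ a ∨ ¬b ∨ ¬b ∨ a) ∧ (¬a ∨ a ∨ ¬b ∨ ¬b ∨ a) ∧ (a ∨ ¬b ∨ a)   — distribute ∨ over ∧
= ¬b ∨ a   — simplify

¬b ∨ a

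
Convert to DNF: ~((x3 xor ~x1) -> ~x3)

~((x3 xor ~x1) -> ~x3)
⇔ ~(~(x3 xor ~x1) | ~x3)   [eliminate ->]
⇔ ~(~((x3 & ~~x1) | (~x3 & ~x1)) | ~x3)   [expand xor]
⇔ ~~((x3 & ~~x1) | (~x3 & ~x1)) & ~~x3   [De Morgan]
⇔ ((x3 & ~~x1) | (~x3 & ~x1)) & ~~x3   [double negation]
⇔ ((x3 & x1) | (~x3 & ~x1)) & ~~x3   [double negation]
⇔ ((x3 & x1) | (~x3 & ~x1)) & x3   [double negation]
⇔ (x3 & x1 & x3) | (~x3 & ~x1 & x3)   [distribute & over |]
⇔ x3 & x1   [simplify]

x3 & x1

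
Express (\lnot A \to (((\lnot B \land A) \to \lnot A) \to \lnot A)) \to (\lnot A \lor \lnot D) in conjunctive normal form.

(\lnot A \to (((\lnot B \land A) \to \lnot A) \to \lnot A)) \to (\lnot A \lor \lnot D)
≡ \lnot (\lnot A \to (((\lnot B \land A) \to \lnot A) \to \lnot A)) \lor \lnot A \lor \lnot D   [eliminate \to]
≡ \lnot (\lnot \lnot A \lor (((\lnot B \land A) \to \lnot A) \to \lnot A)) \lor \lnot A \lor \lnot D   [eliminate \to]
≡ \lnot (\lnot \lnot A \lor \lnot ((\lnot B \land A) \to \lnot A) \lor \lnot A) \lor \lnot A \lor \lnot D   [eliminate \to]
≡ \lnot (\lnot \lnot A \lor \lnot (\lnot (\lnot B \land A) \lor \lnot A) \lor \lnot A) \lor \lnot A \lor \lnot D   [eliminate \to]
≡ (\lnot \lnot \lnot A \land \lnot \lnot (\lnot (\lnot B \land A) \lor \lnot A) \land \lnot \lnot A) \lor \lnot A \lor \lnot D   [De Morgan]
≡ (\lnot A \land \lnot \lnot (\lnot (\lnot B \land A) \lor \lnot A) \land \lnot \lnot A) \lor \lnot A \lor \lnot D   [double negation]
≡ (\lnot A \land (\lnot (\lnot B \land A) \lor \lnot A) \land \lnot \lnot A) \lor \lnot A \lor \lnot D   [double negation]
≡ (\lnot A \land (\lnot \lnot B \lor \lnot A \lor \lnot A) \land \lnot \lnot A) \lor \lnot A \lor \lnot D   [De Morgan]
≡ (\lnot A \land (B \lor \lnot A \lor \lnot A) \land \lnot \lnot A) \lor \lnot A \lor \lnot D   [double negation]
≡ (\lnot A \land (B \lor \lnot A \lor \lnot A) \land A) \lor \lnot A \lor \lnot D   [double negation]
≡ (\lnot A \lor \lnot A \lor \lnot D) \land (B \lor \lnot A \lor \lnot A \lor \lnot A \lor \lnot D) \land (A \lor \lnot A \lor \lnot D)   [distribute \lor over \land]
≡ \lnot A \lor \lnot D   [simplify]

\lnot A \lor \lnot D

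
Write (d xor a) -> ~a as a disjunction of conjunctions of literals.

(a & d) | ~a

(d xor a) -> ~a
⇔ ~(d xor a) | ~a   [eliminate ->]
⇔ ~((d & ~a) | (~d & a)) | ~a   [expand xor]
⇔ (~(d & ~a) & ~(~d & a)) | ~a   [De Morgan]
⇔ ((~d | ~~a) & ~(~d & a)) | ~a   [De Morgan]
⇔ ((~d | a) & ~(~d & a)) | ~a   [double negation]
⇔ ((~d | a) & (~~d | ~a)) | ~a   [De Morgan]
⇔ ((~d | a) & (d | ~a)) | ~a   [double negation]
⇔ (~d & d) | (~d & ~a) | (a & d) | (a & ~a) | ~a   [distribute & over |]
⇔ (a & d) | ~a   [simplify]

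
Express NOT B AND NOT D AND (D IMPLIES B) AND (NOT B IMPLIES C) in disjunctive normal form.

NOT B AND NOT D AND (D IMPLIES B) AND (NOT B IMPLIES C)
≡ NOT B AND NOT D AND (NOT D OR B) AND (NOT B IMPLIES C)   (eliminate IMPLIES)
≡ NOT B AND NOT D AND (NOT D OR B) AND (NOT NOT B OR C)   (eliminate IMPLIES)
≡ NOT B AND NOT D AND (NOT D OR B) AND (B OR C)   (double negation)
≡ (NOT B AND NOT D AND NOT D AND B) OR (NOT B AND NOT D AND NOT D AND C) OR (NOT B AND NOT D AND B AND B) OR (NOT B AND NOT D AND B AND C)   (distribute AND over OR)
≡ NOT B AND NOT D AND C   (simplify)

NOT B AND NOT D AND C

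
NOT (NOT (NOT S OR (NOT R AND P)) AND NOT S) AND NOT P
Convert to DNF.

(NOT S AND NOT P) OR (S AND NOT P)

NOT (NOT (NOT S OR (NOT R AND P)) AND NOT S) AND NOT P
= (NOT NOT (NOT S OR (NOT R AND P)) OR NOT NOT S) AND NOT P
= (NOT S OR (NOT R AND P) OR NOT NOT S) AND NOT P
= (NOT S OR (NOT R AND P) OR S) AND NOT P
= (NOT S AND NOT P) OR (NOT R AND P AND NOT P) OR (S AND NOT P)
= (NOT S AND NOT P) OR (S AND NOT P)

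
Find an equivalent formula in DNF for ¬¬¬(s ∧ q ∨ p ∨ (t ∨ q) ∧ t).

¬¬¬(s ∧ q ∨ p ∨ (t ∨ q) ∧ t)
= ¬(s ∧ q ∨ p ∨ (t ∨ q) ∧ t)   [double negation]
= ¬(s ∧ q) ∧ ¬p ∧ ¬((t ∨ q) ∧ t)   [De Morgan]
= (¬s ∨ ¬q) ∧ ¬p ∧ ¬((t ∨ q) ∧ t)   [De Morgan]
= (¬s ∨ ¬q) ∧ ¬p ∧ (¬(t ∨ q) ∨ ¬t)   [De Morgan]
= (¬s ∨ ¬q) ∧ ¬p ∧ (¬t ∧ ¬q ∨ ¬t)   [De Morgan]
= ¬s ∧ ¬p ∧ ¬t ∧ ¬q ∨ ¬s ∧ ¬p ∧ ¬t ∨ ¬q ∧ ¬p ∧ ¬t ∧ ¬q ∨ ¬q ∧ ¬p ∧ ¬t   [distribute ∧ over ∨]
= ¬s ∧ ¬p ∧ ¬t ∨ ¬q ∧ ¬p ∧ ¬t   [simplify]

¬s ∧ ¬p ∧ ¬t ∨ ¬q ∧ ¬p ∧ ¬t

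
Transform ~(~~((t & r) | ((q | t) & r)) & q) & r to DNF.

~(~~((t & r) | ((q | t) & r)) & q) & r
⇔ (~~~((t & r) | ((q | t) & r)) | ~q) & r   [De Morgan]
⇔ (~((t & r) | ((q | t) & r)) | ~q) & r   [double negation]
⇔ ((~(t & r) & ~((q | t) & r)) | ~q) & r   [De Morgan]
⇔ (((~t | ~r) & ~((q | t) & r)) | ~q) & r   [De Morgan]
⇔ (((~t | ~r) & (~(q | t) | ~r)) | ~q) & r   [De Morgan]
⇔ (((~t | ~r) & ((~q & ~t) | ~r)) | ~q) & r   [De Morgan]
⇔ (~t & ~q & ~t & r) | (~t & ~r & r) | (~r & ~q & ~t & r) | (~r & ~r & r) | (~q & r)   [distribute & over |]
⇔ ~q & r   [simplify]

~q & r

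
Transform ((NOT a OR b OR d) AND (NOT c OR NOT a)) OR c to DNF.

NOT a OR (b AND NOT c) OR (d AND NOT c) OR c

((NOT a OR b OR d) AND (NOT c OR NOT a)) OR c
⇔ (NOT a AND NOT c) OR (NOT a AND NOT a) OR (b AND NOT c) OR (b AND NOT a) OR (d AND NOT c) OR (d AND NOT a) OR c   — distribute AND over OR
⇔ NOT a OR (b AND NOT c) OR (d AND NOT c) OR c   — simplify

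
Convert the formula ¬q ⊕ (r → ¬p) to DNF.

(¬q ∧ r ∧ p) ∨ (q ∧ ¬r) ∨ (q ∧ ¬p)

¬q ⊕ (r → ¬p)
≡ (¬q ∧ ¬(r → ¬p)) ∨ (¬¬q ∧ (r → ¬p))
≡ (¬q ∧ ¬(¬r ∨ ¬p)) ∨ (¬¬q ∧ (r → ¬p))
≡ (¬q ∧ ¬(¬r ∨ ¬p)) ∨ (¬¬q ∧ (¬r ∨ ¬p))
≡ (¬q ∧ ¬¬r ∧ ¬¬p) ∨ (¬¬q ∧ (¬r ∨ ¬p))
≡ (¬q ∧ r ∧ ¬¬p) ∨ (¬¬q ∧ (¬r ∨ ¬p))
≡ (¬q ∧ r ∧ p) ∨ (¬¬q ∧ (¬r ∨ ¬p))
≡ (¬q ∧ r ∧ p) ∨ (q ∧ (¬r ∨ ¬p))
≡ (¬q ∧ r ∧ p) ∨ (q ∧ ¬r) ∨ (q ∧ ¬p)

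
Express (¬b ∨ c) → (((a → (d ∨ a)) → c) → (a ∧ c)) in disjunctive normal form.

(¬b ∨ c) → (((a → (d ∨ a)) → c) → (a ∧ c))
≡ ¬(¬b ∨ c) ∨ (((a → (d ∨ a)) → c) → (a ∧ c))   (eliminate →)
≡ ¬(¬b ∨ c) ∨ ¬((a → (d ∨ a)) → c) ∨ (a ∧ c)   (eliminate →)
≡ ¬(¬b ∨ c) ∨ ¬(¬(a → (d ∨ a)) ∨ c) ∨ (a ∧ c)   (eliminate →)
≡ ¬(¬b ∨ c) ∨ ¬(¬(¬a ∨ d ∨ a) ∨ c) ∨ (a ∧ c)   (eliminate →)
≡ (¬¬b ∧ ¬c) ∨ ¬(¬(¬a ∨ d ∨ a) ∨ c) ∨ (a ∧ c)   (De Morgan)
≡ (b ∧ ¬c) ∨ ¬(¬(¬a ∨ d ∨ a) ∨ c) ∨ (a ∧ c)   (double negation)
≡ (b ∧ ¬c) ∨ (¬¬(¬a ∨ d ∨ a) ∧ ¬c) ∨ (a ∧ c)   (De Morgan)
≡ (b ∧ ¬c) ∨ ((¬a ∨ d ∨ a) ∧ ¬c) ∨ (a ∧ c)   (double negation)
≡ (b ∧ ¬c) ∨ (¬a ∧ ¬c) ∨ (d ∧ ¬c) ∨ (a ∧ ¬c) ∨ (a ∧ c)   (distribute ∧ over ∨)

(b ∧ ¬c) ∨ (¬a ∧ ¬c) ∨ (d ∧ ¬c) ∨ (a ∧ ¬c) ∨ (a ∧ c)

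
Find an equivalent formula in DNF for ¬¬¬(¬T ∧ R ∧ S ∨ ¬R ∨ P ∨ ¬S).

T ∧ R ∧ ¬P ∧ S

¬¬¬(¬T ∧ R ∧ S ∨ ¬R ∨ P ∨ ¬S)
⇔ ¬(¬T ∧ R ∧ S ∨ ¬R ∨ P ∨ ¬S)   [double negation]
⇔ ¬(¬T ∧ R ∧ S) ∧ ¬¬R ∧ ¬P ∧ ¬¬S   [De Morgan]
⇔ (¬¬T ∨ ¬R ∨ ¬S) ∧ ¬¬R ∧ ¬P ∧ ¬¬S   [De Morgan]
⇔ (T ∨ ¬R ∨ ¬S) ∧ ¬¬R ∧ ¬P ∧ ¬¬S   [double negation]
⇔ (T ∨ ¬R ∨ ¬S) ∧ R ∧ ¬P ∧ ¬¬S   [double negation]
⇔ (T ∨ ¬R ∨ ¬S) ∧ R ∧ ¬P ∧ S   [double negation]
⇔ T ∧ R ∧ ¬P ∧ S ∨ ¬R ∧ R ∧ ¬P ∧ S ∨ ¬S ∧ R ∧ ¬P ∧ S   [distribute ∧ over ∨]
⇔ T ∧ R ∧ ¬P ∧ S   [simplify]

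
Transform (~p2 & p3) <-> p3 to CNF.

(~p2 & p3) <-> p3
≡ ((~p2 & p3) -> p3) & (p3 -> (~p2 & p3))
≡ (~(~p2 & p3) | p3) & (p3 -> (~p2 & p3))
≡ (~(~p2 & p3) | p3) & (~p3 | (~p2 & p3))
≡ (~~p2 | ~p3 | p3) & (~p3 | (~p2 & p3))
≡ (p2 | ~p3 | p3) & (~p3 | (~p2 & p3))
≡ (p2 | ~p3 | p3) & (~p3 | ~p2) & (~p3 | p3)
≡ ~p3 | ~p2

~p3 | ~p2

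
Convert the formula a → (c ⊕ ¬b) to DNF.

a → (c ⊕ ¬b)
⇔ ¬a ∨ (c ⊕ ¬b)   (eliminate →)
⇔ ¬a ∨ (c ∧ ¬¬b) ∨ (¬c ∧ ¬b)   (expand ⊕)
⇔ ¬a ∨ (c ∧ b) ∨ (¬c ∧ ¬b)   (double negation)

¬a ∨ (c ∧ b) ∨ (¬c ∧ ¬b)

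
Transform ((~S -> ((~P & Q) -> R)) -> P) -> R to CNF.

((~S -> ((~P & Q) -> R)) -> P) -> R
⇔ ~((~S -> ((~P & Q) -> R)) -> P) | R   [eliminate ->]
⇔ ~(~(~S -> ((~P & Q) -> R)) | P) | R   [eliminate ->]
⇔ ~(~(~~S | ((~P & Q) -> R)) | P) | R   [eliminate ->]
⇔ ~(~(~~S | ~(~P & Q) | R) | P) | R   [eliminate ->]
⇔ (~~(~~S | ~(~P & Q) | R) & ~P) | R   [De Morgan]
⇔ ((~~S | ~(~P & Q) | R) & ~P) | R   [double negation]
⇔ ((S | ~(~P & Q) | R) & ~P) | R   [double negation]
⇔ ((S | ~~P | ~Q | R) & ~P) | R   [De Morgan]
⇔ ((S | P | ~Q | R) & ~P) | R   [double negation]
⇔ (S | P | ~Q | R | R) & (~P | R)   [distribute | over &]
⇔ (S | P | ~Q | R) & (~P | R)   [simplify]

(S | P | ~Q | R) & (~P | R)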